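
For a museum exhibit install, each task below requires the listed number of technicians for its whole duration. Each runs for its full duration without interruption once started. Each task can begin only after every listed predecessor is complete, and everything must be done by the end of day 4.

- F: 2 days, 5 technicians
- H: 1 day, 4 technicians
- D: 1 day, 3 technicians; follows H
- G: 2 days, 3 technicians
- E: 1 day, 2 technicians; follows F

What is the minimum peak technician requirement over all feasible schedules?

8

Early-start (F@1, H@1, D@2, G@1, E@3) gives peak 12: d1:12  d2:11  d3:2  d4:0.
Shift H→3, D→4.
Schedule F@1, H@3, D@4, G@1, E@3: d1:8  d2:8  d3:6  d4:3 — peak 8.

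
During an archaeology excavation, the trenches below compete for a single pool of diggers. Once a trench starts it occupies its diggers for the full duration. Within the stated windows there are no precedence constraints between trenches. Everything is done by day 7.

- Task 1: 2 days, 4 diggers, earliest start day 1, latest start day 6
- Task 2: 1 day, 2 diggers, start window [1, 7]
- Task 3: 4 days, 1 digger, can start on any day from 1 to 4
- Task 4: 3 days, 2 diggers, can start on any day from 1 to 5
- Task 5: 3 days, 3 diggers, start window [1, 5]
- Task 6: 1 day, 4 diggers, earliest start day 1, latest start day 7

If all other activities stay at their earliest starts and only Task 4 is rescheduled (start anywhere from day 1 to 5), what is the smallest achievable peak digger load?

Task 4@1: d1:16  d2:10  d3:6  d4:1  d5:0  d6:0  d7:0 → peak 16
Task 4@2: d1:14  d2:10  d3:6  d4:3  d5:0  d6:0  d7:0 → peak 14
Task 4@3: d1:14  d2:8  d3:6  d4:3  d5:2  d6:0  d7:0 → peak 14
Task 4@4: d1:14  d2:8  d3:4  d4:3  d5:2  d6:2  d7:0 → peak 14
Task 4@5: d1:14  d2:8  d3:4  d4:1  d5:2  d6:2  d7:2 → peak 14
Best is Task 4@2, peak 14.

14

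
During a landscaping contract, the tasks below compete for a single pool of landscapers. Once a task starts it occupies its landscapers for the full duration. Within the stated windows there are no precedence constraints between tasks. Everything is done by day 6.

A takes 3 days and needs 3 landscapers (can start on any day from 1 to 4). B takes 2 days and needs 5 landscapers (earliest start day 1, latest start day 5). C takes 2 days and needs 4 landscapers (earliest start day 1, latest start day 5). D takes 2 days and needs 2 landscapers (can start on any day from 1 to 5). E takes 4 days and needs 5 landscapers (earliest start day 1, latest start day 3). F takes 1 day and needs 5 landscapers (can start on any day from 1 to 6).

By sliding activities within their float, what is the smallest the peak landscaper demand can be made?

Early-start (A@1, B@1, C@1, D@1, E@1, F@1) gives peak 24: d1:24  d2:19  d3:8  d4:5  d5:0  d6:0.
Shift C→4, E→3, F→6.
Schedule A@1, B@1, C@4, D@1, E@3, F@6: d1:10  d2:10  d3:8  d4:9  d5:9  d6:10 — peak 10.
Total landscaper-days = 56 over 6 days ⇒ peak ≥ ⌈56/6⌉ = 10, so 10 is optimal.

10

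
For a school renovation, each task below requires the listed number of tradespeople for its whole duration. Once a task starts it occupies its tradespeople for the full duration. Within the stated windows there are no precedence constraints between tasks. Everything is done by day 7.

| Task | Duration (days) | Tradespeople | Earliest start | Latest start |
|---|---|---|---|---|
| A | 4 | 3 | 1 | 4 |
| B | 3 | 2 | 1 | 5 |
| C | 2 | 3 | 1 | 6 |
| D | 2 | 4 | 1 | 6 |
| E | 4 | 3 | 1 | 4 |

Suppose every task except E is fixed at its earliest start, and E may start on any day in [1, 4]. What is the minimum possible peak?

E@1: d1:15  d2:15  d3:8  d4:6  d5:0  d6:0  d7:0 → peak 15
E@2: d1:12  d2:15  d3:8  d4:6  d5:3  d6:0  d7:0 → peak 15
E@3: d1:12  d2:12  d3:8  d4:6  d5:3  d6:3  d7:0 → peak 12
E@4: d1:12  d2:12  d3:5  d4:6  d5:3  d6:3  d7:3 → peak 12
Best is E@3, peak 12.

12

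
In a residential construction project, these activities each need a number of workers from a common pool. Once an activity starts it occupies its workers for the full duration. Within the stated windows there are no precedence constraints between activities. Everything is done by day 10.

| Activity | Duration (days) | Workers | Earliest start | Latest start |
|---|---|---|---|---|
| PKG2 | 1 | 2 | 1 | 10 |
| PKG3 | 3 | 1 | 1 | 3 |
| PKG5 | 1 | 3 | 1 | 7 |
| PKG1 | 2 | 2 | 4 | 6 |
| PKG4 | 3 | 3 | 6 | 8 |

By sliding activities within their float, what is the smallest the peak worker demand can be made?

Early-start (PKG2@1, PKG3@1, PKG5@1, PKG1@4, PKG4@6) gives peak 6: d1:6  d2:1  d3:1  d4:2  d5:2  d6:3  d7:3  d8:3  d9:0  d10:0.
Shift PKG5→4, PKG1→5, PKG4→7.
Schedule PKG2@1, PKG3@1, PKG5@4, PKG1@5, PKG4@7: d1:3  d2:1  d3:1  d4:3  d5:2  d6:2  d7:3  d8:3  d9:3  d10:0 — peak 3.
Total worker-days = 21 over 10 days ⇒ peak ≥ ⌈21/10⌉ = 3, so 3 is optimal.

3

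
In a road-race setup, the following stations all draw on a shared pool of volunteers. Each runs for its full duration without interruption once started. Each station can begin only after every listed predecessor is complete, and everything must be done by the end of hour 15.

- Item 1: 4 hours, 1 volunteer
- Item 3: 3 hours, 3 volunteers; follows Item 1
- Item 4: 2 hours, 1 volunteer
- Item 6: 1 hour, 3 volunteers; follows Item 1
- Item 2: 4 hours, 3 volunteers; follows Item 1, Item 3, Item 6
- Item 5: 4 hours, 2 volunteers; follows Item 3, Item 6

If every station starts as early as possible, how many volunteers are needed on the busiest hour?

6

Early-start schedule: Item 1@1, Item 3@5, Item 4@1, Item 6@5, Item 2@8, Item 5@8.
Load per hour: hour 1: 2, hour 2: 2, hour 3: 1, hour 4: 1, hour 5: 6, hour 6: 3, hour 7: 3, hour 8: 5, hour 9: 5, hour 10: 5, hour 11: 5, hour 12: 0, hour 13: 0, hour 14: 0, hour 15: 0.
Peak is 6.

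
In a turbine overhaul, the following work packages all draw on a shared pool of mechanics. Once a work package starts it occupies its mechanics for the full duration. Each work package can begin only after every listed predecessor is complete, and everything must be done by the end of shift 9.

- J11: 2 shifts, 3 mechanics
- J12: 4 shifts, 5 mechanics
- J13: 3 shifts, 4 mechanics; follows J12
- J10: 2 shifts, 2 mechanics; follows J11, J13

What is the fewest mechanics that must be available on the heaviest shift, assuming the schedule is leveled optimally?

Early-start (J11@1, J12@1, J13@5, J10@8) gives peak 8: s1:8  s2:8  s3:5  s4:5  s5:4  s6:4  s7:4  s8:2  s9:2.
Shift J11→5.
Schedule J11@5, J12@1, J13@5, J10@8: s1:5  s2:5  s3:5  s4:5  s5:7  s6:7  s7:4  s8:2  s9:2 — peak 7.
No arrangement of the 6 feasible schedules does better.

7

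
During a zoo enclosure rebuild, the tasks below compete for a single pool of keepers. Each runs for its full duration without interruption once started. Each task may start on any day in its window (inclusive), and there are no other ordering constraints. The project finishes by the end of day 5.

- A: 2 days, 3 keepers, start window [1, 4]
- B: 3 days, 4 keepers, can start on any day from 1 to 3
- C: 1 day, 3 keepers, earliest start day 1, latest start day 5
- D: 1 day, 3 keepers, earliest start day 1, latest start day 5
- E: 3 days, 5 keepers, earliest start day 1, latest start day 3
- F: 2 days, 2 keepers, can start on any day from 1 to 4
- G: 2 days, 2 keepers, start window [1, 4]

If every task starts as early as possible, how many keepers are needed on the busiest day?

22

Early-start schedule: A@1, B@1, C@1, D@1, E@1, F@1, G@1.
Load per day: day 1: 22, day 2: 16, day 3: 9, day 4: 0, day 5: 0.
Peak is 22.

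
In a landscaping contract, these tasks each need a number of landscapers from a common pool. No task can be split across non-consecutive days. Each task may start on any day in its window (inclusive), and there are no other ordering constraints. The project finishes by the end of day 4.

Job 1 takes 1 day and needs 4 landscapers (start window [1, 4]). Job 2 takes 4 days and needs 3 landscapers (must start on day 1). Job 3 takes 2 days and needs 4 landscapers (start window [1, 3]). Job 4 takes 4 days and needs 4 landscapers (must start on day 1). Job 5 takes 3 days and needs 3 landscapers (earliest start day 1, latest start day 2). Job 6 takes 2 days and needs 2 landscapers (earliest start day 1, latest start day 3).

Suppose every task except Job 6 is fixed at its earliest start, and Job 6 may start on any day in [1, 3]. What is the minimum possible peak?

18

Job 6@1: d1:20  d2:16  d3:10  d4:7 → peak 20
Job 6@2: d1:18  d2:16  d3:12  d4:7 → peak 18
Job 6@3: d1:18  d2:14  d3:12  d4:9 → peak 18
Best is Job 6@2, peak 18.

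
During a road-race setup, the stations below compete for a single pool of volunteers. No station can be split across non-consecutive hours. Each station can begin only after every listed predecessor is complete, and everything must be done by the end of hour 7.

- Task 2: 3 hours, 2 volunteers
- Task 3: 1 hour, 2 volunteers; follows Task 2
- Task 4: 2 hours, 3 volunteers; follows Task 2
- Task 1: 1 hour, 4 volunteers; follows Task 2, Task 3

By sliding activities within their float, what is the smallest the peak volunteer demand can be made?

4

Early-start (Task 2@1, Task 3@4, Task 4@4, Task 1@5) gives peak 7: h1:2  h2:2  h3:2  h4:5  h5:7  h6:0  h7:0.
Shift Task 4→5, Task 1→7.
Schedule Task 2@1, Task 3@4, Task 4@5, Task 1@7: h1:2  h2:2  h3:2  h4:2  h5:3  h6:3  h7:4 — peak 4.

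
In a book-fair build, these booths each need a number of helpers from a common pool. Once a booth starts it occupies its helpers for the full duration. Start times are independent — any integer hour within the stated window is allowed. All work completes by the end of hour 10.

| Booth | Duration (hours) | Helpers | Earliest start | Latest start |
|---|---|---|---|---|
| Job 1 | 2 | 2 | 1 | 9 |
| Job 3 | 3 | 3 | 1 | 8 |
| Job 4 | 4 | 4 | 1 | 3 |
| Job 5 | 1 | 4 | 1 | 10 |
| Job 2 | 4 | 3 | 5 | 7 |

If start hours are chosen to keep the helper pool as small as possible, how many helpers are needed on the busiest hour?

6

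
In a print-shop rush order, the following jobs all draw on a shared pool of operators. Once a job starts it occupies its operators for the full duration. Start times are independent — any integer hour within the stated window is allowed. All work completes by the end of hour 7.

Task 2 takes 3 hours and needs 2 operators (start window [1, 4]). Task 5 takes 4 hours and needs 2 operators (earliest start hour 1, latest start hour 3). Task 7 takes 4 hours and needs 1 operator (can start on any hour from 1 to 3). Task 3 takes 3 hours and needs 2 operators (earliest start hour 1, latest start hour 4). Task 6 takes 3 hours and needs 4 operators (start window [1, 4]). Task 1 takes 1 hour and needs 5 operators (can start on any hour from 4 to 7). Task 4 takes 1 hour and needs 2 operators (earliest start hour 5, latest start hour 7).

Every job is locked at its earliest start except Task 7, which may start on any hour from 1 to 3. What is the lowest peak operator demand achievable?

Task 7@1: h1:11  h2:11  h3:11  h4:8  h5:2  h6:0  h7:0 → peak 11
Task 7@2: h1:10  h2:11  h3:11  h4:8  h5:3  h6:0  h7:0 → peak 11
Task 7@3: h1:10  h2:10  h3:11  h4:8  h5:3  h6:1  h7:0 → peak 11
Best is Task 7@1, peak 11.

11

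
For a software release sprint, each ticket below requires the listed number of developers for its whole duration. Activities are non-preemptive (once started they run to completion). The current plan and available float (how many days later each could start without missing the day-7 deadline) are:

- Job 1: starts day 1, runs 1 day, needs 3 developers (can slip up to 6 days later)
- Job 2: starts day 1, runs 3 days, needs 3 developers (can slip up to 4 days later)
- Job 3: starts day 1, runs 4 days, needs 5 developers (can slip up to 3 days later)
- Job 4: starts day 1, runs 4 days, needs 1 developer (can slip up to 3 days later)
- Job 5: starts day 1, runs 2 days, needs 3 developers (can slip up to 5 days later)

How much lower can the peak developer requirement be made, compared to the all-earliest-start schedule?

9

Early-start peak: d1:15  d2:12  d3:9  d4:6  d5:0  d6:0  d7:0 ⇒ 15.
Leveled (Job 1@1, Job 2@1, Job 3@4, Job 4@4, Job 5@2): d1:6  d2:6  d3:6  d4:6  d5:6  d6:6  d7:6 ⇒ 6.
Reduction 15 − 6 = 9.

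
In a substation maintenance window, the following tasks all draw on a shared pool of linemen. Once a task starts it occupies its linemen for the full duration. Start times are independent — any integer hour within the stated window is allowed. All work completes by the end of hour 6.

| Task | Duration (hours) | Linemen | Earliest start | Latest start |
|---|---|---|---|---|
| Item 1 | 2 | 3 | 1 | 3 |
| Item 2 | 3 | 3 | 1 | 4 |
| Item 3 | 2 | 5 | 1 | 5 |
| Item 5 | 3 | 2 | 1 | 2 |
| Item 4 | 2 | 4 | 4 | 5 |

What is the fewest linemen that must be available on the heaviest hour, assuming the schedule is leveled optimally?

7

Early-start (Item 1@1, Item 2@1, Item 3@1, Item 5@1, Item 4@4) gives peak 13: h1:13  h2:13  h3:5  h4:4  h5:4  h6:0.
Shift Item 1→3, Item 2→4, Item 4→5.
Schedule Item 1@3, Item 2@4, Item 3@1, Item 5@1, Item 4@5: h1:7  h2:7  h3:5  h4:6  h5:7  h6:7 — peak 7.
Total lineman-hours = 39 over 6 hours ⇒ peak ≥ ⌈39/6⌉ = 7, so 7 is optimal.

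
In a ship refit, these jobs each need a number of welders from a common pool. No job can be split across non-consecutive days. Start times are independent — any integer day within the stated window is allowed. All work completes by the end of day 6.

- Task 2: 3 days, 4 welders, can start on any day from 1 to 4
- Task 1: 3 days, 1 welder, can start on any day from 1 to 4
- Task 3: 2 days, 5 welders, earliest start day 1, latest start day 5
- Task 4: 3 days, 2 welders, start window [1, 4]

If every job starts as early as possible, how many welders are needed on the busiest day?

Early-start schedule: Task 2@1, Task 1@1, Task 3@1, Task 4@1.
Load per day: day 1: 12, day 2: 12, day 3: 7, day 4: 0, day 5: 0, day 6: 0.
Peak is 12.

12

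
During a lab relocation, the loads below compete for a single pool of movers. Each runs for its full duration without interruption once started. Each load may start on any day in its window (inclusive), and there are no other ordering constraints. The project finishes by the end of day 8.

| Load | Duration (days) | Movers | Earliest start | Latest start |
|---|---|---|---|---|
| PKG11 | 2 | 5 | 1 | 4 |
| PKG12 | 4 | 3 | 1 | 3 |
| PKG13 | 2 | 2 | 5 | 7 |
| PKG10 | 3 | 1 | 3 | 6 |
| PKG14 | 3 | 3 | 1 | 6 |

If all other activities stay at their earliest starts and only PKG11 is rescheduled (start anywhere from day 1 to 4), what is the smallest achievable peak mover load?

9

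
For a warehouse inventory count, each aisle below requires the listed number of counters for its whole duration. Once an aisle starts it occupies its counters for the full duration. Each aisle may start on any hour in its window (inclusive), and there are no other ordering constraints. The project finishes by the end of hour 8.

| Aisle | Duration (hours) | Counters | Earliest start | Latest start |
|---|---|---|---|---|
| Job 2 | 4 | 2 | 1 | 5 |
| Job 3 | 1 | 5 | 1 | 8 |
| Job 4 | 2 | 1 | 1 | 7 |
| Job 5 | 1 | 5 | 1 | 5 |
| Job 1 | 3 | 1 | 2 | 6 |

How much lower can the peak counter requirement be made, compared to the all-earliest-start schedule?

Early-start peak: h1:13  h2:4  h3:3  h4:3  h5:0  h6:0  h7:0  h8:0 ⇒ 13.
Leveled (Job 2@1, Job 3@6, Job 4@1, Job 5@5, Job 1@2): h1:3  h2:4  h3:3  h4:3  h5:5  h6:5  h7:0  h8:0 ⇒ 5.
Reduction 13 − 5 = 8.

8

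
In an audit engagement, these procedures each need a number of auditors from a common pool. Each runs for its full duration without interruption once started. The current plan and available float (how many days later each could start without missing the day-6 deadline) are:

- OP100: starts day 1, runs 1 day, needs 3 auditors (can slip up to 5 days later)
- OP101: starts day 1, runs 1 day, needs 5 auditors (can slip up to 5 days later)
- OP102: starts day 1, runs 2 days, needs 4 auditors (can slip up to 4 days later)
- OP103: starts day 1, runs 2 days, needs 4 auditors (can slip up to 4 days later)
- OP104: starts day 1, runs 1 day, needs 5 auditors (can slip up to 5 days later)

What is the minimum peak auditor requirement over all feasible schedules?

Early-start (OP100@1, OP101@1, OP102@1, OP103@1, OP104@1) gives peak 21: d1:21  d2:8  d3:0  d4:0  d5:0  d6:0.
Shift OP101→3, OP103→4, OP104→6.
Schedule OP100@1, OP101@3, OP102@1, OP103@4, OP104@6: d1:7  d2:4  d3:5  d4:4  d5:4  d6:5 — peak 7.

7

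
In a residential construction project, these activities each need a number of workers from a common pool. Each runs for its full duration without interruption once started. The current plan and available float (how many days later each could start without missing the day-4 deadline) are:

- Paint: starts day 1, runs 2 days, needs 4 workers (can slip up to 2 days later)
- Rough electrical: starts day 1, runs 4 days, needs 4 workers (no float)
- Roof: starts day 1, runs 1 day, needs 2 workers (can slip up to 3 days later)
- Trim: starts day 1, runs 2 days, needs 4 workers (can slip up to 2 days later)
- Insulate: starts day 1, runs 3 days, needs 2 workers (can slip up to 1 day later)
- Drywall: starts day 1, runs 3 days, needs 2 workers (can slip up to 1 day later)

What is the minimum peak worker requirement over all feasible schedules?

12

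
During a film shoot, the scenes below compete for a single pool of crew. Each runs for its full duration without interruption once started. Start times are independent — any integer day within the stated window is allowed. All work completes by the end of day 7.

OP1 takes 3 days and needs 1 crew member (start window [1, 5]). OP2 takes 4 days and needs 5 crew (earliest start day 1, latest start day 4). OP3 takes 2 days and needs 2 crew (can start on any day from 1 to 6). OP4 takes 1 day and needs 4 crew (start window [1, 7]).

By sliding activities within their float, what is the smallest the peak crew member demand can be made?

Early-start (OP1@1, OP2@1, OP3@1, OP4@1) gives peak 12: d1:12  d2:8  d3:6  d4:5  d5:0  d6:0  d7:0.
Shift OP2→4, OP4→3.
Schedule OP1@1, OP2@4, OP3@1, OP4@3: d1:3  d2:3  d3:5  d4:5  d5:5  d6:5  d7:5 — peak 5.
Total crew member-days = 31 over 7 days ⇒ peak ≥ ⌈31/7⌉ = 5, so 5 is optimal.

5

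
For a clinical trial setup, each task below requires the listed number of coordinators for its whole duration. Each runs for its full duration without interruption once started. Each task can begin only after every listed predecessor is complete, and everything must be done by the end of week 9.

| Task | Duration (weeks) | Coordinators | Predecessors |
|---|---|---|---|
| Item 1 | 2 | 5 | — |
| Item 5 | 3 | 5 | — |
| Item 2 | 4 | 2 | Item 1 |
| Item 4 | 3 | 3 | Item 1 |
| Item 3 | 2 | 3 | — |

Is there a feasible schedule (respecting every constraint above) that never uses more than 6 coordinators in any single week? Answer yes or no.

no

The minimum achievable peak is 7; 6 < 7, so no feasible schedule stays within the cap.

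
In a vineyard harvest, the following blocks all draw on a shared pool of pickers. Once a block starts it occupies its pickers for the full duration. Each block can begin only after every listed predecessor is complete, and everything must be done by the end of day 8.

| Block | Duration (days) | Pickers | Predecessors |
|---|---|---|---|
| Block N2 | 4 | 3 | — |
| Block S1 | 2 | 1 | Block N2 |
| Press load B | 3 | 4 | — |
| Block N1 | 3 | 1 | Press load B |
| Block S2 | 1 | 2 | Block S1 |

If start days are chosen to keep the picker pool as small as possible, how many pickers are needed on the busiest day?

7

Schedule Block N2@1, Block S1@5, Press load B@1, Block N1@4, Block S2@7: d1:7  d2:7  d3:7  d4:4  d5:2  d6:2  d7:2  d8:0 — peak 7.
No arrangement of the 24 feasible schedules does better.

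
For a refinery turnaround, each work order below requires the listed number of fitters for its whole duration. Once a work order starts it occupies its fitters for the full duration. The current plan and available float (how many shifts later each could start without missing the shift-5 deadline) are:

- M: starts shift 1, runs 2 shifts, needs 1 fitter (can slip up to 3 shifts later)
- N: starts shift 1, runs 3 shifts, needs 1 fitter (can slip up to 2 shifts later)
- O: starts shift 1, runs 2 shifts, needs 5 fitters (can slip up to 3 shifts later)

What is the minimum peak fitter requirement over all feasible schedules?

Early-start (M@1, N@1, O@1) gives peak 7: s1:7  s2:7  s3:1  s4:0  s5:0.
Shift O→4.
Schedule M@1, N@1, O@4: s1:2  s2:2  s3:1  s4:5  s5:5 — peak 5.

5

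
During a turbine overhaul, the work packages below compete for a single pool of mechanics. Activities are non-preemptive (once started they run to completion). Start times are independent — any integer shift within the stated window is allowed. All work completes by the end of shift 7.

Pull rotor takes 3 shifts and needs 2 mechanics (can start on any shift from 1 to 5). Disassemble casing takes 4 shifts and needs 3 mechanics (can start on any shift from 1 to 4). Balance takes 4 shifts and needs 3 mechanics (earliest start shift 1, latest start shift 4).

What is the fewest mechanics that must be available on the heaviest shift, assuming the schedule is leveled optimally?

6

Early-start (Pull rotor@1, Disassemble casing@1, Balance@1) gives peak 8: s1:8  s2:8  s3:8  s4:6  s5:0  s6:0  s7:0.
Shift Balance→4.
Schedule Pull rotor@1, Disassemble casing@1, Balance@4: s1:5  s2:5  s3:5  s4:6  s5:3  s6:3  s7:3 — peak 6.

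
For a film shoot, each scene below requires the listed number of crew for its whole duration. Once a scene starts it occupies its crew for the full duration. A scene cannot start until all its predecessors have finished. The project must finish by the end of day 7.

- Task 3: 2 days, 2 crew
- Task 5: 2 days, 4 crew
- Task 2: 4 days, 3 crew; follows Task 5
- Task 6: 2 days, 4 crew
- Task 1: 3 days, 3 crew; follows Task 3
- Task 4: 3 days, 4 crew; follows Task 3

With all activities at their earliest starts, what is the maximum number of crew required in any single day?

10

Early-start schedule: Task 3@1, Task 5@1, Task 2@3, Task 6@1, Task 1@3, Task 4@3.
Load per day: day 1: 10, day 2: 10, day 3: 10, day 4: 10, day 5: 10, day 6: 3, day 7: 0.
Peak is 10.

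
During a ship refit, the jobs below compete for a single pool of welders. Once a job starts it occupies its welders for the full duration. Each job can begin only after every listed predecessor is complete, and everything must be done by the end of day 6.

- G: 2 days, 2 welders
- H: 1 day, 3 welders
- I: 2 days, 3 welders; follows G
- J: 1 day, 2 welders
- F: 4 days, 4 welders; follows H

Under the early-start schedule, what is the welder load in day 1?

At early start, day 1 has: G, H, J.
Demand: 2 + 3 + 2 = 7.

7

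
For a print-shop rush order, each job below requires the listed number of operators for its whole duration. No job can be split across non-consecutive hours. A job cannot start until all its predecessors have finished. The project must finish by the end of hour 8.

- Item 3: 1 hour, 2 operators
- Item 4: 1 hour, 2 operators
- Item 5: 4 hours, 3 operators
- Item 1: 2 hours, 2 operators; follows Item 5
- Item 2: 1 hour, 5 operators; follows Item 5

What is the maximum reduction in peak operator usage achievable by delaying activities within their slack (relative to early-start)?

Early-start peak: h1:7  h2:3  h3:3  h4:3  h5:7  h6:2  h7:0  h8:0 ⇒ 7.
Leveled (Item 3@1, Item 4@1, Item 5@2, Item 1@6, Item 2@8): h1:4  h2:3  h3:3  h4:3  h5:3  h6:2  h7:2  h8:5 ⇒ 5.
Reduction 7 − 5 = 2.

2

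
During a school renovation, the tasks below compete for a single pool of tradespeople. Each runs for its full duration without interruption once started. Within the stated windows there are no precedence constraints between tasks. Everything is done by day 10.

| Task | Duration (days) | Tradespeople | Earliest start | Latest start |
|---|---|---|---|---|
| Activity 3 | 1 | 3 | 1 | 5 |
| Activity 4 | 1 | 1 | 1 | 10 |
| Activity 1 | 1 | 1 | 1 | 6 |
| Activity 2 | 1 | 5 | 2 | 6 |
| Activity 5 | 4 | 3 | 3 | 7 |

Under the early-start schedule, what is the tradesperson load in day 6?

3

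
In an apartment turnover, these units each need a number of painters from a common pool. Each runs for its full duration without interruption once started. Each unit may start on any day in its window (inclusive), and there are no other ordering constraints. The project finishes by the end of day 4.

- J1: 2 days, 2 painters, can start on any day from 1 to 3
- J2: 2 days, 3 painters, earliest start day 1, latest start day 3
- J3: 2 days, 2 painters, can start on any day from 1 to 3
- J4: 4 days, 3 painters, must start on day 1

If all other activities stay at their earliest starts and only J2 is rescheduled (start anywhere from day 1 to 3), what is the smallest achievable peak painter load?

7

J2@1: d1:10  d2:10  d3:3  d4:3 → peak 10
J2@2: d1:7  d2:10  d3:6  d4:3 → peak 10
J2@3: d1:7  d2:7  d3:6  d4:6 → peak 7
Best is J2@3, peak 7.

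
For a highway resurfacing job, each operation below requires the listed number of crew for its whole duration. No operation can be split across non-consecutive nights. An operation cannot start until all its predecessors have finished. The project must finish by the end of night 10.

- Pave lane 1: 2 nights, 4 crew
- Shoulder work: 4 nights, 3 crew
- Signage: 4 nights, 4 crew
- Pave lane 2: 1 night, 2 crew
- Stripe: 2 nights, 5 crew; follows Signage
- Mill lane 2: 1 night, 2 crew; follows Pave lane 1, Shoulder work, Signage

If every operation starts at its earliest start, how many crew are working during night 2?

At early start, night 2 has: Pave lane 1, Shoulder work, Signage.
Demand: 4 + 3 + 4 = 11.

11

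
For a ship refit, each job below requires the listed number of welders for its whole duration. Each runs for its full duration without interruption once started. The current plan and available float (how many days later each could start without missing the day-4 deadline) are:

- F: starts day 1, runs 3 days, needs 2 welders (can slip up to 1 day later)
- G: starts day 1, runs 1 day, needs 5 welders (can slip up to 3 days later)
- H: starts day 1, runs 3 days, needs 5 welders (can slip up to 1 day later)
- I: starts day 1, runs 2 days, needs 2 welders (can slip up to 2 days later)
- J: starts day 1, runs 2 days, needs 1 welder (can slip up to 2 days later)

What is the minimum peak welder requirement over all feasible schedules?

Early-start (F@1, G@1, H@1, I@1, J@1) gives peak 15: d1:15  d2:10  d3:7  d4:0.
Shift H→2, J→3.
Schedule F@1, G@1, H@2, I@1, J@3: d1:9  d2:9  d3:8  d4:6 — peak 9.

9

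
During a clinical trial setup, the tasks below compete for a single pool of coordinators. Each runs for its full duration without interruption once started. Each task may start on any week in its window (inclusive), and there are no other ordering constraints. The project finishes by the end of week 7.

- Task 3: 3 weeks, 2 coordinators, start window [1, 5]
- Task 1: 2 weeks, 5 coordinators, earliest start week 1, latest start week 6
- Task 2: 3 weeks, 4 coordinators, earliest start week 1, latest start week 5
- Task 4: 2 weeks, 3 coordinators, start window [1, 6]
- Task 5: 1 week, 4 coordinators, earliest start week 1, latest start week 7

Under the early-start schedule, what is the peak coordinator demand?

18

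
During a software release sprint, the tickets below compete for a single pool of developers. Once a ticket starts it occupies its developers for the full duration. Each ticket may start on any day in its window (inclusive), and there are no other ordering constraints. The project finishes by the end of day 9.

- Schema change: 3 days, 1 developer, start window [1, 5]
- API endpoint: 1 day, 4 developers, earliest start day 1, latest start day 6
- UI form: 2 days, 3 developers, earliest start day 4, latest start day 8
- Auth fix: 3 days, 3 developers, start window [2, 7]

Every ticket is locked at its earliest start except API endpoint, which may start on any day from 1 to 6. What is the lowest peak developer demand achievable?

API endpoint@1: d1:5  d2:4  d3:4  d4:6  d5:3  d6:0  d7:0  d8:0  d9:0 → peak 6
API endpoint@2: d1:1  d2:8  d3:4  d4:6  d5:3  d6:0  d7:0  d8:0  d9:0 → peak 8
API endpoint@3: d1:1  d2:4  d3:8  d4:6  d5:3  d6:0  d7:0  d8:0  d9:0 → peak 8
API endpoint@4: d1:1  d2:4  d3:4  d4:10  d5:3  d6:0  d7:0  d8:0  d9:0 → peak 10
API endpoint@5: d1:1  d2:4  d3:4  d4:6  d5:7  d6:0  d7:0  d8:0  d9:0 → peak 7
API endpoint@6: d1:1  d2:4  d3:4  d4:6  d5:3  d6:4  d7:0  d8:0  d9:0 → peak 6
Best is API endpoint@1, peak 6.

6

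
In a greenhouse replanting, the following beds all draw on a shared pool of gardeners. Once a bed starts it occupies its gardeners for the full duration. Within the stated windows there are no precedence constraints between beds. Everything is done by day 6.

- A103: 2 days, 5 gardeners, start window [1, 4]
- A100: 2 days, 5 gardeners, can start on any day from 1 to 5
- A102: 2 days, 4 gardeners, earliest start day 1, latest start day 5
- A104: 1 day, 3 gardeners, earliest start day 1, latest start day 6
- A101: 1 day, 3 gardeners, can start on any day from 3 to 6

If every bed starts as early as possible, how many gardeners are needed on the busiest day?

17

Early-start schedule: A103@1, A100@1, A102@1, A104@1, A101@3.
Load per day: day 1: 17, day 2: 14, day 3: 3, day 4: 0, day 5: 0, day 6: 0.
Peak is 17.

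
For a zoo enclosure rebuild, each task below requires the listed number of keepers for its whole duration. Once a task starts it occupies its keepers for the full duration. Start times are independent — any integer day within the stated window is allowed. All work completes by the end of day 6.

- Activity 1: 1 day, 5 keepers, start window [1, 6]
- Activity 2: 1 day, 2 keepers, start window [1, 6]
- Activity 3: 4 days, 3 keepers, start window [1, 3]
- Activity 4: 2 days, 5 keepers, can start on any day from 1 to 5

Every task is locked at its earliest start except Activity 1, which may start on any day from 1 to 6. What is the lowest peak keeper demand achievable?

Activity 1@1: d1:15  d2:8  d3:3  d4:3  d5:0  d6:0 → peak 15
Activity 1@2: d1:10  d2:13  d3:3  d4:3  d5:0  d6:0 → peak 13
Activity 1@3: d1:10  d2:8  d3:8  d4:3  d5:0  d6:0 → peak 10
Activity 1@4: d1:10  d2:8  d3:3  d4:8  d5:0  d6:0 → peak 10
Activity 1@5: d1:10  d2:8  d3:3  d4:3  d5:5  d6:0 → peak 10
Activity 1@6: d1:10  d2:8  d3:3  d4:3  d5:0  d6:5 → peak 10
Best is Activity 1@3, peak 10.

10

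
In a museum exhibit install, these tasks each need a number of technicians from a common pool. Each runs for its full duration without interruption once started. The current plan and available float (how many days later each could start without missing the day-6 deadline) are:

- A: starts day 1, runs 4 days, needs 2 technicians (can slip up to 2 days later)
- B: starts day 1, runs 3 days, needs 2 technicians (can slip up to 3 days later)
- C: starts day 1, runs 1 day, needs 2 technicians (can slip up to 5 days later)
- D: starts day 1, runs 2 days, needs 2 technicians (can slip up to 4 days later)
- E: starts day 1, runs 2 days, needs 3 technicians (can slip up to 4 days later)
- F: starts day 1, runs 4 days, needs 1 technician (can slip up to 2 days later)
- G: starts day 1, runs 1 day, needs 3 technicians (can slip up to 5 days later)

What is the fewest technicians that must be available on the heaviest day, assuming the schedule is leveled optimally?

6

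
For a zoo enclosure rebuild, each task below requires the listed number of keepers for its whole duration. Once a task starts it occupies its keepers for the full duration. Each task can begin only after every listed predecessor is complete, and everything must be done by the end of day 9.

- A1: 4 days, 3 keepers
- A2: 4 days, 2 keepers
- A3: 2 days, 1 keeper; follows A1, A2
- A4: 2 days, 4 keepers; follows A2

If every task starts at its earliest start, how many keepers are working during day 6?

5

At early start, day 6 has: A3, A4.
Demand: 1 + 4 = 5.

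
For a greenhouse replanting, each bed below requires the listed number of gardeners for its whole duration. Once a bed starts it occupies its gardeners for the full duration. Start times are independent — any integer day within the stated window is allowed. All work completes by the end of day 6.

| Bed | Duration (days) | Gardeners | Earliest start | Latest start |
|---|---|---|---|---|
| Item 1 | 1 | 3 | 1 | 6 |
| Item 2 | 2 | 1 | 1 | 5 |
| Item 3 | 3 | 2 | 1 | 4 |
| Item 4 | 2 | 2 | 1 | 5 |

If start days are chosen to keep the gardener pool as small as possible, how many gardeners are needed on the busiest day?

Early-start (Item 1@1, Item 2@1, Item 3@1, Item 4@1) gives peak 8: d1:8  d2:5  d3:2  d4:0  d5:0  d6:0.
Shift Item 2→2, Item 3→2, Item 4→5.
Schedule Item 1@1, Item 2@2, Item 3@2, Item 4@5: d1:3  d2:3  d3:3  d4:2  d5:2  d6:2 — peak 3.
Total gardener-days = 15 over 6 days ⇒ peak ≥ ⌈15/6⌉ = 3, so 3 is optimal.

3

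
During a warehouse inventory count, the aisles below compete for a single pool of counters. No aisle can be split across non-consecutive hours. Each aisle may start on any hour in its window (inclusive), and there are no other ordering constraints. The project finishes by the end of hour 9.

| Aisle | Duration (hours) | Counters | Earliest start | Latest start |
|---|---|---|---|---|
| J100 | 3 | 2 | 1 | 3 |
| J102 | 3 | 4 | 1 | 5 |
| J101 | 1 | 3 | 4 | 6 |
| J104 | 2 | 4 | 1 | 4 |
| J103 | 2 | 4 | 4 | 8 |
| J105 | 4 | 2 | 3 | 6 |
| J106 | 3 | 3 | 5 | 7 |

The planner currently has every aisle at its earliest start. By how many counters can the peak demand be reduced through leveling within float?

Early-start peak: h1:10  h2:10  h3:8  h4:9  h5:9  h6:5  h7:3  h8:0  h9:0 ⇒ 10.
Leveled (J100@1, J102@1, J101@4, J104@4, J103@8, J105@6, J106@5): h1:6  h2:6  h3:6  h4:7  h5:7  h6:5  h7:5  h8:6  h9:6 ⇒ 7.
Reduction 10 − 7 = 3.

3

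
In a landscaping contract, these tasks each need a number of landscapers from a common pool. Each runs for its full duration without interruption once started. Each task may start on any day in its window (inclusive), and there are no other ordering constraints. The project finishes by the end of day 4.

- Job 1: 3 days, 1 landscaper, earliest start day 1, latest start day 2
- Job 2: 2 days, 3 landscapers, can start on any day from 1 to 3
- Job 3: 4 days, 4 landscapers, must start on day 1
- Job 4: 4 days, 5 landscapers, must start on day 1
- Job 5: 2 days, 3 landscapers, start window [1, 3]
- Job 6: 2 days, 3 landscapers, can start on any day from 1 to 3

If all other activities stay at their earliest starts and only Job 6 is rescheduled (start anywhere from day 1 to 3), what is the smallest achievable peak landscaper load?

Job 6@1: d1:19  d2:19  d3:10  d4:9 → peak 19
Job 6@2: d1:16  d2:19  d3:13  d4:9 → peak 19
Job 6@3: d1:16  d2:16  d3:13  d4:12 → peak 16
Best is Job 6@3, peak 16.

16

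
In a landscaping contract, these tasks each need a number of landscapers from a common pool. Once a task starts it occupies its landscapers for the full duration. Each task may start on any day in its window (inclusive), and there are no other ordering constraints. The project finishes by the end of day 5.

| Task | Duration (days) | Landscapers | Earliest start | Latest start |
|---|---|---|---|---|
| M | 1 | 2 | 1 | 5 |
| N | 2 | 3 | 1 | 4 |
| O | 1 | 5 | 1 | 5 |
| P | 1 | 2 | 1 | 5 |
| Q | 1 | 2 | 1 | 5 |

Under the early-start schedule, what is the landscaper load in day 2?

3

At early start, day 2 has: N.
Demand: 3 = 3.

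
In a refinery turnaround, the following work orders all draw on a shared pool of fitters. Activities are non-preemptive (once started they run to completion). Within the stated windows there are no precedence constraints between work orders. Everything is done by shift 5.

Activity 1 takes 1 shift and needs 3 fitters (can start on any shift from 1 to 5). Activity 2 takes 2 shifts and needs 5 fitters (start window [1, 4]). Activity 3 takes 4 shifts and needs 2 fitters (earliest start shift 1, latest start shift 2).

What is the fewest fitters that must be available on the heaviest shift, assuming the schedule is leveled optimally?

Early-start (Activity 1@1, Activity 2@1, Activity 3@1) gives peak 10: s1:10  s2:7  s3:2  s4:2  s5:0.
Shift Activity 2→2.
Schedule Activity 1@1, Activity 2@2, Activity 3@1: s1:5  s2:7  s3:7  s4:2  s5:0 — peak 7.

7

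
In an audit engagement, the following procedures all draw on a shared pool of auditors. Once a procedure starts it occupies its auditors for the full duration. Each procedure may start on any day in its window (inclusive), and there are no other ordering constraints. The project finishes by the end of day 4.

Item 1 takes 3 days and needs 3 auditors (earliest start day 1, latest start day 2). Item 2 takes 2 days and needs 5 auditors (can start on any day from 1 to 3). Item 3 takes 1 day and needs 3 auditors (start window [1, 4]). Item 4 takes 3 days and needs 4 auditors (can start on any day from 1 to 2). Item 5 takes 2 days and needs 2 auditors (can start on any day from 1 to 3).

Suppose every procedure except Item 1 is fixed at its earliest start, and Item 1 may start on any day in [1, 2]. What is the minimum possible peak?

Item 1@1: d1:17  d2:14  d3:7  d4:0 → peak 17
Item 1@2: d1:14  d2:14  d3:7  d4:3 → peak 14
Best is Item 1@2, peak 14.

14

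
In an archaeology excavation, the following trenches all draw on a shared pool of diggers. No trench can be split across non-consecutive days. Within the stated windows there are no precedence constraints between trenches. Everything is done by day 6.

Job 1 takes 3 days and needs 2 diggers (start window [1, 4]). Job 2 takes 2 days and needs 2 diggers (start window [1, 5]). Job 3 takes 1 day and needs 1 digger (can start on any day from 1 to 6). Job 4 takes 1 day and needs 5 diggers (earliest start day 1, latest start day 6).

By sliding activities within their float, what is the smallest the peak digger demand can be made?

5

Early-start (Job 1@1, Job 2@1, Job 3@1, Job 4@1) gives peak 10: d1:10  d2:4  d3:2  d4:0  d5:0  d6:0.
Shift Job 4→4.
Schedule Job 1@1, Job 2@1, Job 3@1, Job 4@4: d1:5  d2:4  d3:2  d4:5  d5:0  d6:0 — peak 5.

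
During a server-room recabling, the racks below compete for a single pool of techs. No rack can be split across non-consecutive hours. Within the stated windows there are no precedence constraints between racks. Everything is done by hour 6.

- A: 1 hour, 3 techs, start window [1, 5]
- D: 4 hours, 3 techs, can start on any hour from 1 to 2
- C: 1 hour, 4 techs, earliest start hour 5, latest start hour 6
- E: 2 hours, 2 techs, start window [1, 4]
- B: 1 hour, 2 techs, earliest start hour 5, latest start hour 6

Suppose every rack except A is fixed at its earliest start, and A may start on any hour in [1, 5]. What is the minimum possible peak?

6

A@1: h1:8  h2:5  h3:3  h4:3  h5:6  h6:0 → peak 8
A@2: h1:5  h2:8  h3:3  h4:3  h5:6  h6:0 → peak 8
A@3: h1:5  h2:5  h3:6  h4:3  h5:6  h6:0 → peak 6
A@4: h1:5  h2:5  h3:3  h4:6  h5:6  h6:0 → peak 6
A@5: h1:5  h2:5  h3:3  h4:3  h5:9  h6:0 → peak 9
Best is A@3, peak 6.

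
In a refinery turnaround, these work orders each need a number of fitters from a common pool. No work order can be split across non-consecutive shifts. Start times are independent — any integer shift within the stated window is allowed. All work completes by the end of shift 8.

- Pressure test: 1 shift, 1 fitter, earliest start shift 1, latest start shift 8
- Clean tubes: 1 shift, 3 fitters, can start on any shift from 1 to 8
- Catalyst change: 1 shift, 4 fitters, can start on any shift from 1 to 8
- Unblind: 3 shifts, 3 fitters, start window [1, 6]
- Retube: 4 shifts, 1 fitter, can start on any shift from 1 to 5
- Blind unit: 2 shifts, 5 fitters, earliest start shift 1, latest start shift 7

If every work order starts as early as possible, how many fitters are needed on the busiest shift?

17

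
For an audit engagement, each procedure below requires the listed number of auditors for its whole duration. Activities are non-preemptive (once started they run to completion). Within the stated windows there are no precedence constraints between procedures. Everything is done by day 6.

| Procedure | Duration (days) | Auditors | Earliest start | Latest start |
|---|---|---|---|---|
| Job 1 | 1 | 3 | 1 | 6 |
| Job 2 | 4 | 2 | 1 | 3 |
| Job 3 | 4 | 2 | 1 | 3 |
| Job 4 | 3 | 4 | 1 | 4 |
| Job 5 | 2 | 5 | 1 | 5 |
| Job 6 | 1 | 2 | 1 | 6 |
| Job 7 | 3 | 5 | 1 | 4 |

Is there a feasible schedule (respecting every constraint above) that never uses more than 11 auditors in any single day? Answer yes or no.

yes

Schedule Job 1@1, Job 2@1, Job 3@1, Job 4@1, Job 5@5, Job 6@2, Job 7@4: d1:11  d2:10  d3:8  d4:9  d5:10  d6:10 — peak 11 ≤ 11.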